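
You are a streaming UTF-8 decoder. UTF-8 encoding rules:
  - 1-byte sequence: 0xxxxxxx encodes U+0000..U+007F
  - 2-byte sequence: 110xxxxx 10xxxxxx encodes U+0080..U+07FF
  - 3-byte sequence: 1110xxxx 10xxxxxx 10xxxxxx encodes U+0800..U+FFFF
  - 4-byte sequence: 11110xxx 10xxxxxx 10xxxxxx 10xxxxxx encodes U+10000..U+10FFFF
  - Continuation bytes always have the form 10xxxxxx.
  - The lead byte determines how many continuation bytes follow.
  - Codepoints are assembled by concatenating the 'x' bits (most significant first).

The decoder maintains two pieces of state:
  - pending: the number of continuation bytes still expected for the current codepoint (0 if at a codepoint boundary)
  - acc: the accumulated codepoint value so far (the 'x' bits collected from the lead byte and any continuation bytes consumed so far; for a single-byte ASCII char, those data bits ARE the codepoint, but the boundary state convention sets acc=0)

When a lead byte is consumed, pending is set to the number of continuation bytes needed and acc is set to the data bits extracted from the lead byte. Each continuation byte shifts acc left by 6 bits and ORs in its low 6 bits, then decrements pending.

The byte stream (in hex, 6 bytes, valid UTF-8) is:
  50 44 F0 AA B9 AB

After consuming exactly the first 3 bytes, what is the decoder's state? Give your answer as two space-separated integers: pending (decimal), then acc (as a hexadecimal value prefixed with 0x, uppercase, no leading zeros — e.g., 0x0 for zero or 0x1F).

Byte[0]=50: 1-byte. pending=0, acc=0x0
Byte[1]=44: 1-byte. pending=0, acc=0x0
Byte[2]=F0: 4-byte lead. pending=3, acc=0x0

Answer: 3 0x0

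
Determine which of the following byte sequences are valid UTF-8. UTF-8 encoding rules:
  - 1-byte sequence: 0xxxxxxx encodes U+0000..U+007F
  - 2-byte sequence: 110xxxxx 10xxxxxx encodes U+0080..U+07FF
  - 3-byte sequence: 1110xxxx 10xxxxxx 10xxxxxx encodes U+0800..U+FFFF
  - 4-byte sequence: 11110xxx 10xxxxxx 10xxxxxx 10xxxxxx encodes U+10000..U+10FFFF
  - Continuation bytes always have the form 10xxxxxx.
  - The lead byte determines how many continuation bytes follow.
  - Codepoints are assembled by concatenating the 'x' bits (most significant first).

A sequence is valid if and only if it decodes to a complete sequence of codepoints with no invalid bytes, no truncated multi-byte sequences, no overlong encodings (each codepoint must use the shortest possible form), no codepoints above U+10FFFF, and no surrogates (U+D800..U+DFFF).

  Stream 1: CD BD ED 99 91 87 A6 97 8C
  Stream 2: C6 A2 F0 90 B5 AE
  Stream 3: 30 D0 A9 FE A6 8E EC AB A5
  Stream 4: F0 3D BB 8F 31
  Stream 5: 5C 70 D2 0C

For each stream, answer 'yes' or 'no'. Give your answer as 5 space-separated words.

Answer: no yes no no no

Derivation:
Stream 1: error at byte offset 5. INVALID
Stream 2: decodes cleanly. VALID
Stream 3: error at byte offset 3. INVALID
Stream 4: error at byte offset 1. INVALID
Stream 5: error at byte offset 3. INVALID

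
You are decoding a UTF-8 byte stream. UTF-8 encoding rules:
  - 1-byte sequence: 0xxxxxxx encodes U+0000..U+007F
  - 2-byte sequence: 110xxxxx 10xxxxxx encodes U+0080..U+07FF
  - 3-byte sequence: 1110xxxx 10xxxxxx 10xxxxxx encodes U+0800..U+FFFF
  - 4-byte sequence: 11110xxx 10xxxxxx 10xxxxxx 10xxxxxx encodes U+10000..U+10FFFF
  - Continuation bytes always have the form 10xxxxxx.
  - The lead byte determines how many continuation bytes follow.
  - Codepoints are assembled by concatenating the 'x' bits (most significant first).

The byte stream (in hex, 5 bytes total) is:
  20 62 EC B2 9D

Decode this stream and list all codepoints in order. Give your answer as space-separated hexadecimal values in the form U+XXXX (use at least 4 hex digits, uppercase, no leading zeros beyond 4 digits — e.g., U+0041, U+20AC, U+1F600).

Byte[0]=20: 1-byte ASCII. cp=U+0020
Byte[1]=62: 1-byte ASCII. cp=U+0062
Byte[2]=EC: 3-byte lead, need 2 cont bytes. acc=0xC
Byte[3]=B2: continuation. acc=(acc<<6)|0x32=0x332
Byte[4]=9D: continuation. acc=(acc<<6)|0x1D=0xCC9D
Completed: cp=U+CC9D (starts at byte 2)

Answer: U+0020 U+0062 U+CC9D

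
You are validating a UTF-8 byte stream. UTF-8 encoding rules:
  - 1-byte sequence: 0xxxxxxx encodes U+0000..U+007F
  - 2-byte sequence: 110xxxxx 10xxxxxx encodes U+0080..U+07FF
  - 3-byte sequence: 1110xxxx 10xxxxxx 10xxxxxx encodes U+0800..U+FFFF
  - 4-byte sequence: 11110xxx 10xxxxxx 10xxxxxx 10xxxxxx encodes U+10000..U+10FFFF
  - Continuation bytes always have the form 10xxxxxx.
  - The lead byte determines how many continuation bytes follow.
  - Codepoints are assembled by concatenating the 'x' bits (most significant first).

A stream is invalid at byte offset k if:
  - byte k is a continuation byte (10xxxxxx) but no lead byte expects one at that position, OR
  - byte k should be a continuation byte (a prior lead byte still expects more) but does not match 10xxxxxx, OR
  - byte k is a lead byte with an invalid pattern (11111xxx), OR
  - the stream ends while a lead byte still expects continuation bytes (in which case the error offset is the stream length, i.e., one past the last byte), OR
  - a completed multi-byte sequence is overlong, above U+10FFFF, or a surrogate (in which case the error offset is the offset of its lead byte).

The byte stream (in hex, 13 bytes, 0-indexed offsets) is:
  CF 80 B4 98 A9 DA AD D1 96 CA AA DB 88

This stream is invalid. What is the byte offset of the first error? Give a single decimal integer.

Byte[0]=CF: 2-byte lead, need 1 cont bytes. acc=0xF
Byte[1]=80: continuation. acc=(acc<<6)|0x00=0x3C0
Completed: cp=U+03C0 (starts at byte 0)
Byte[2]=B4: INVALID lead byte (not 0xxx/110x/1110/11110)

Answer: 2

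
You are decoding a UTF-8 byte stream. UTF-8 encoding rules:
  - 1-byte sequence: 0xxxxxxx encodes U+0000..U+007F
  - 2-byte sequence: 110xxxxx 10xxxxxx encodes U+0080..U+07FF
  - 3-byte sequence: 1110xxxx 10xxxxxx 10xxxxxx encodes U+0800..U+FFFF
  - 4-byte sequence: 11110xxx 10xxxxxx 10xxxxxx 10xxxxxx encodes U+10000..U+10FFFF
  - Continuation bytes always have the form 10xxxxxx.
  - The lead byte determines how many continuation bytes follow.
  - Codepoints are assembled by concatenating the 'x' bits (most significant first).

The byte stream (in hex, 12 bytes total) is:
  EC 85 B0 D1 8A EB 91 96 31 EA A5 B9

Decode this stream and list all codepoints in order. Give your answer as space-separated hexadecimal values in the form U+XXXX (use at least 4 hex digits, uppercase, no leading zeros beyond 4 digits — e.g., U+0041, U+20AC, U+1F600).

Answer: U+C170 U+044A U+B456 U+0031 U+A979

Derivation:
Byte[0]=EC: 3-byte lead, need 2 cont bytes. acc=0xC
Byte[1]=85: continuation. acc=(acc<<6)|0x05=0x305
Byte[2]=B0: continuation. acc=(acc<<6)|0x30=0xC170
Completed: cp=U+C170 (starts at byte 0)
Byte[3]=D1: 2-byte lead, need 1 cont bytes. acc=0x11
Byte[4]=8A: continuation. acc=(acc<<6)|0x0A=0x44A
Completed: cp=U+044A (starts at byte 3)
Byte[5]=EB: 3-byte lead, need 2 cont bytes. acc=0xB
Byte[6]=91: continuation. acc=(acc<<6)|0x11=0x2D1
Byte[7]=96: continuation. acc=(acc<<6)|0x16=0xB456
Completed: cp=U+B456 (starts at byte 5)
Byte[8]=31: 1-byte ASCII. cp=U+0031
Byte[9]=EA: 3-byte lead, need 2 cont bytes. acc=0xA
Byte[10]=A5: continuation. acc=(acc<<6)|0x25=0x2A5
Byte[11]=B9: continuation. acc=(acc<<6)|0x39=0xA979
Completed: cp=U+A979 (starts at byte 9)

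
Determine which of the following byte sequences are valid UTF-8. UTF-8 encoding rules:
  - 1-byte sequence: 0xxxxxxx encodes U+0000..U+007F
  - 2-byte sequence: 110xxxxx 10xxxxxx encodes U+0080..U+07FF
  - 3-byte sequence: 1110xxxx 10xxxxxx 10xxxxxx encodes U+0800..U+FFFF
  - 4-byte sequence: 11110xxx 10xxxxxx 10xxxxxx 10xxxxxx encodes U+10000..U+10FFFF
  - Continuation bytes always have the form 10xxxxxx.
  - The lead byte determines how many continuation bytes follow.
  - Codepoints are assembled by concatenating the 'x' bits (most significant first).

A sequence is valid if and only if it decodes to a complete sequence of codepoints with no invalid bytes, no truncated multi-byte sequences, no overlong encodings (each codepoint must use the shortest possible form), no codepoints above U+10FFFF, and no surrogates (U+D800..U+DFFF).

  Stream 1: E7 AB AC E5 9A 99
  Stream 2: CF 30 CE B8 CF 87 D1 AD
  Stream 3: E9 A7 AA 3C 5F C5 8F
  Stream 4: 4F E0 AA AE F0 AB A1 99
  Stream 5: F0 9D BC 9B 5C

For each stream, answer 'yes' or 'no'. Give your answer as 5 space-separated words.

Stream 1: decodes cleanly. VALID
Stream 2: error at byte offset 1. INVALID
Stream 3: decodes cleanly. VALID
Stream 4: decodes cleanly. VALID
Stream 5: decodes cleanly. VALID

Answer: yes no yes yes yes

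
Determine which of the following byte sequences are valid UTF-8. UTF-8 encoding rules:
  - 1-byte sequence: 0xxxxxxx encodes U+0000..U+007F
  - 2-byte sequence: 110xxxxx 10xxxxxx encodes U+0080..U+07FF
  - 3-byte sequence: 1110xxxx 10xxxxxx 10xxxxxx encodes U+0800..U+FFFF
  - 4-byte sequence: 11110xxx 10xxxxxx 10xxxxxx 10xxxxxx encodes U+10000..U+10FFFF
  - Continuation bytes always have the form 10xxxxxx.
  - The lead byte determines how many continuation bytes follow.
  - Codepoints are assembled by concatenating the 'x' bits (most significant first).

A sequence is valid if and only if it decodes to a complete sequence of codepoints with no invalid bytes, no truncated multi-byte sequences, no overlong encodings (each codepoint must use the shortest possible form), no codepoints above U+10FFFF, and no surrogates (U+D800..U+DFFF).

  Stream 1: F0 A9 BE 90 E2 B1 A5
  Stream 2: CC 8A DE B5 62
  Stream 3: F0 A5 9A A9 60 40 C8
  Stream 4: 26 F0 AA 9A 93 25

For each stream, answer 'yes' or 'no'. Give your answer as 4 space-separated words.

Answer: yes yes no yes

Derivation:
Stream 1: decodes cleanly. VALID
Stream 2: decodes cleanly. VALID
Stream 3: error at byte offset 7. INVALID
Stream 4: decodes cleanly. VALID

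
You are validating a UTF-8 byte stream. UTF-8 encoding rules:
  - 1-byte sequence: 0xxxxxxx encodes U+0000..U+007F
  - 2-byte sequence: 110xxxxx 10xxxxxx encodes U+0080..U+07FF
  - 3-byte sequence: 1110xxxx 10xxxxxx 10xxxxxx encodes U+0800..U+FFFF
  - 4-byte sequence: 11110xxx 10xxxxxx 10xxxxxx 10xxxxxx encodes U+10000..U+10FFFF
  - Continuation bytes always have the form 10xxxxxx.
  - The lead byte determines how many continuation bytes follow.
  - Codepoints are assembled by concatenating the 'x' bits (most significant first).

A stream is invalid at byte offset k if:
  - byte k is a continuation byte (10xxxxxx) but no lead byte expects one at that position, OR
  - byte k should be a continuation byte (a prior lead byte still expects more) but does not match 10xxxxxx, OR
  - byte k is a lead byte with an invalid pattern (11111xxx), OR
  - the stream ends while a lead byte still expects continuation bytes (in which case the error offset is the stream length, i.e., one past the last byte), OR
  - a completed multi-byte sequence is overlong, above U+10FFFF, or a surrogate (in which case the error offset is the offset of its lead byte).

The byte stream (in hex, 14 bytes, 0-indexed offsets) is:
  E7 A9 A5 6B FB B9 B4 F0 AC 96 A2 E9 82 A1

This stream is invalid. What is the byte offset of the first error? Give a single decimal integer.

Byte[0]=E7: 3-byte lead, need 2 cont bytes. acc=0x7
Byte[1]=A9: continuation. acc=(acc<<6)|0x29=0x1E9
Byte[2]=A5: continuation. acc=(acc<<6)|0x25=0x7A65
Completed: cp=U+7A65 (starts at byte 0)
Byte[3]=6B: 1-byte ASCII. cp=U+006B
Byte[4]=FB: INVALID lead byte (not 0xxx/110x/1110/11110)

Answer: 4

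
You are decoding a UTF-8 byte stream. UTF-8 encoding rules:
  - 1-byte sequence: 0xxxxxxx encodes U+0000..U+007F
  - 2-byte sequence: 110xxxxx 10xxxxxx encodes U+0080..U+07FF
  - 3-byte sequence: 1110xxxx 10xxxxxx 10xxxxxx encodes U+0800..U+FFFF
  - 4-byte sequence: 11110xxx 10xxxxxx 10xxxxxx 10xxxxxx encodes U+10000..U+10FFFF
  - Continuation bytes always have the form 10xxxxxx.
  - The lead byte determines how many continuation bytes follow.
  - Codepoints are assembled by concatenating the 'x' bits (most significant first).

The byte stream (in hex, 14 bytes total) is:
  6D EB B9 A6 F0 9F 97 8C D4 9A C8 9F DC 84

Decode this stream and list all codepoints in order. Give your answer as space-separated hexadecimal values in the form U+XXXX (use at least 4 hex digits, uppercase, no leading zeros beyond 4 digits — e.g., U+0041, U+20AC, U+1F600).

Answer: U+006D U+BE66 U+1F5CC U+051A U+021F U+0704

Derivation:
Byte[0]=6D: 1-byte ASCII. cp=U+006D
Byte[1]=EB: 3-byte lead, need 2 cont bytes. acc=0xB
Byte[2]=B9: continuation. acc=(acc<<6)|0x39=0x2F9
Byte[3]=A6: continuation. acc=(acc<<6)|0x26=0xBE66
Completed: cp=U+BE66 (starts at byte 1)
Byte[4]=F0: 4-byte lead, need 3 cont bytes. acc=0x0
Byte[5]=9F: continuation. acc=(acc<<6)|0x1F=0x1F
Byte[6]=97: continuation. acc=(acc<<6)|0x17=0x7D7
Byte[7]=8C: continuation. acc=(acc<<6)|0x0C=0x1F5CC
Completed: cp=U+1F5CC (starts at byte 4)
Byte[8]=D4: 2-byte lead, need 1 cont bytes. acc=0x14
Byte[9]=9A: continuation. acc=(acc<<6)|0x1A=0x51A
Completed: cp=U+051A (starts at byte 8)
Byte[10]=C8: 2-byte lead, need 1 cont bytes. acc=0x8
Byte[11]=9F: continuation. acc=(acc<<6)|0x1F=0x21F
Completed: cp=U+021F (starts at byte 10)
Byte[12]=DC: 2-byte lead, need 1 cont bytes. acc=0x1C
Byte[13]=84: continuation. acc=(acc<<6)|0x04=0x704
Completed: cp=U+0704 (starts at byte 12)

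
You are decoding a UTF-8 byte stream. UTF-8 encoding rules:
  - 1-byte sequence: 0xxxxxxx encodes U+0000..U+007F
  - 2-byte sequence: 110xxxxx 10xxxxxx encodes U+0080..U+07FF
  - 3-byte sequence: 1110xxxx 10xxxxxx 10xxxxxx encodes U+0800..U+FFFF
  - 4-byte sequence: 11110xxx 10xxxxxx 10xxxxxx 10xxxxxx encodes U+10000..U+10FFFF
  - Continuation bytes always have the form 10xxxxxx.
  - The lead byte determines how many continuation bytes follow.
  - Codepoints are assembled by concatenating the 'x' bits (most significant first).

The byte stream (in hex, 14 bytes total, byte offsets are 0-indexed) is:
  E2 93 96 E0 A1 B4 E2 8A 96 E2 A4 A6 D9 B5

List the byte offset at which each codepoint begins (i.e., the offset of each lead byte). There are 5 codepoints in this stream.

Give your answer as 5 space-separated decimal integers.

Byte[0]=E2: 3-byte lead, need 2 cont bytes. acc=0x2
Byte[1]=93: continuation. acc=(acc<<6)|0x13=0x93
Byte[2]=96: continuation. acc=(acc<<6)|0x16=0x24D6
Completed: cp=U+24D6 (starts at byte 0)
Byte[3]=E0: 3-byte lead, need 2 cont bytes. acc=0x0
Byte[4]=A1: continuation. acc=(acc<<6)|0x21=0x21
Byte[5]=B4: continuation. acc=(acc<<6)|0x34=0x874
Completed: cp=U+0874 (starts at byte 3)
Byte[6]=E2: 3-byte lead, need 2 cont bytes. acc=0x2
Byte[7]=8A: continuation. acc=(acc<<6)|0x0A=0x8A
Byte[8]=96: continuation. acc=(acc<<6)|0x16=0x2296
Completed: cp=U+2296 (starts at byte 6)
Byte[9]=E2: 3-byte lead, need 2 cont bytes. acc=0x2
Byte[10]=A4: continuation. acc=(acc<<6)|0x24=0xA4
Byte[11]=A6: continuation. acc=(acc<<6)|0x26=0x2926
Completed: cp=U+2926 (starts at byte 9)
Byte[12]=D9: 2-byte lead, need 1 cont bytes. acc=0x19
Byte[13]=B5: continuation. acc=(acc<<6)|0x35=0x675
Completed: cp=U+0675 (starts at byte 12)

Answer: 0 3 6 9 12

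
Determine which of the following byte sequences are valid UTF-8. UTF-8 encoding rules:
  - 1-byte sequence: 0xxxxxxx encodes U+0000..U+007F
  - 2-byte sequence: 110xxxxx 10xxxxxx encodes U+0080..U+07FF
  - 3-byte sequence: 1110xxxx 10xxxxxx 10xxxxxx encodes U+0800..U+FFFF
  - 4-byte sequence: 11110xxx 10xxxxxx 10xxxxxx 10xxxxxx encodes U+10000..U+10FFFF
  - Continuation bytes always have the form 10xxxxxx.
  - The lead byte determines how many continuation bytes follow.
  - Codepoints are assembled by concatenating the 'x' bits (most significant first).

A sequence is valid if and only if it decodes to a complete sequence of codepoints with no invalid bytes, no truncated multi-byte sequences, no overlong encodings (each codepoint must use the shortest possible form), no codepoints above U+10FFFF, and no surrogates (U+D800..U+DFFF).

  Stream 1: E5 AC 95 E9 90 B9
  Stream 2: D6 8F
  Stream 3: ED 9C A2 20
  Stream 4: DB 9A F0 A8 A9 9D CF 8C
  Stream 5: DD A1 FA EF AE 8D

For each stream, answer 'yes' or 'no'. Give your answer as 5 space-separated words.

Stream 1: decodes cleanly. VALID
Stream 2: decodes cleanly. VALID
Stream 3: decodes cleanly. VALID
Stream 4: decodes cleanly. VALID
Stream 5: error at byte offset 2. INVALID

Answer: yes yes yes yes no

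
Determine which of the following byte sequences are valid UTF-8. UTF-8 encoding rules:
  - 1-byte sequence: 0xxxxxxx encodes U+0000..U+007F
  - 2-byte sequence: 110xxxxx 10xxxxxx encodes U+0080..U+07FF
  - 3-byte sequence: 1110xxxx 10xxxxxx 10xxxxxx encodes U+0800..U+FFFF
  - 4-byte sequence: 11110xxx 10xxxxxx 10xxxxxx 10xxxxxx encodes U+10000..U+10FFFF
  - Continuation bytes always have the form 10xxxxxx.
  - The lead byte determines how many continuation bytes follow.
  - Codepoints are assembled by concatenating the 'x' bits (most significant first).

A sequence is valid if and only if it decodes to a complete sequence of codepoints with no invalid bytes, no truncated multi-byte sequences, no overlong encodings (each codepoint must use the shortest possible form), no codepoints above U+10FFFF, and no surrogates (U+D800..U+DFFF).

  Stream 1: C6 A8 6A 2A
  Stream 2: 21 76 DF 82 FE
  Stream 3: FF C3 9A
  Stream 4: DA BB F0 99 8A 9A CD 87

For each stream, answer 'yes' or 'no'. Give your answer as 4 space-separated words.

Stream 1: decodes cleanly. VALID
Stream 2: error at byte offset 4. INVALID
Stream 3: error at byte offset 0. INVALID
Stream 4: decodes cleanly. VALID

Answer: yes no no yes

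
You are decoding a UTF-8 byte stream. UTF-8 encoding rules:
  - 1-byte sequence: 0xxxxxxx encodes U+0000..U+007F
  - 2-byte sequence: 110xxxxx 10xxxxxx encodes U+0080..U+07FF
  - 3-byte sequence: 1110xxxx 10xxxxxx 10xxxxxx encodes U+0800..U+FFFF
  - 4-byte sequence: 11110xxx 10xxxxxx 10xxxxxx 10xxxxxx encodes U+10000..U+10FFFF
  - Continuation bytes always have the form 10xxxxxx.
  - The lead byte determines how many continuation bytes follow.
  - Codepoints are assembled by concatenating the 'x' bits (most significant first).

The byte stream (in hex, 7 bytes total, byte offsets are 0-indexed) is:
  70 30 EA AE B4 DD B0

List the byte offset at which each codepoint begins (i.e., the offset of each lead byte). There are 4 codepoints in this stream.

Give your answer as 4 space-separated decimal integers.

Byte[0]=70: 1-byte ASCII. cp=U+0070
Byte[1]=30: 1-byte ASCII. cp=U+0030
Byte[2]=EA: 3-byte lead, need 2 cont bytes. acc=0xA
Byte[3]=AE: continuation. acc=(acc<<6)|0x2E=0x2AE
Byte[4]=B4: continuation. acc=(acc<<6)|0x34=0xABB4
Completed: cp=U+ABB4 (starts at byte 2)
Byte[5]=DD: 2-byte lead, need 1 cont bytes. acc=0x1D
Byte[6]=B0: continuation. acc=(acc<<6)|0x30=0x770
Completed: cp=U+0770 (starts at byte 5)

Answer: 0 1 2 5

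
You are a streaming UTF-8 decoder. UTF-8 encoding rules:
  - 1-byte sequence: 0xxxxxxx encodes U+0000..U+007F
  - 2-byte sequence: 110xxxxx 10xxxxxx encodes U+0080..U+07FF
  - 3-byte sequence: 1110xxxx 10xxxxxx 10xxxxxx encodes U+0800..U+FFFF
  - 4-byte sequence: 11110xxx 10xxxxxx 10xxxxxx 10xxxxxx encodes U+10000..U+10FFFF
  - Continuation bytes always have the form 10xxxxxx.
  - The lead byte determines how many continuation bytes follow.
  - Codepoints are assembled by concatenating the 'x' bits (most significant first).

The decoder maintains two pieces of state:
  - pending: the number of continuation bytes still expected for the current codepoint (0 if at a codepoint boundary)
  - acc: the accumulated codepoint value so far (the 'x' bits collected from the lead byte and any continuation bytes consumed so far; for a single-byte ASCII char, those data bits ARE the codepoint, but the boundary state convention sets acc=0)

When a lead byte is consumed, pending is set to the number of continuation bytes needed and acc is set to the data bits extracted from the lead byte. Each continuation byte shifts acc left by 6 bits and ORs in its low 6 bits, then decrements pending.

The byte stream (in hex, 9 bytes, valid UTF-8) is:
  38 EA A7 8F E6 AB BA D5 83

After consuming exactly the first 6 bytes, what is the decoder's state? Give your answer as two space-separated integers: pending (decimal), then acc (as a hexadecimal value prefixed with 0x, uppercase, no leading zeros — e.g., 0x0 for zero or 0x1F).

Answer: 1 0x1AB

Derivation:
Byte[0]=38: 1-byte. pending=0, acc=0x0
Byte[1]=EA: 3-byte lead. pending=2, acc=0xA
Byte[2]=A7: continuation. acc=(acc<<6)|0x27=0x2A7, pending=1
Byte[3]=8F: continuation. acc=(acc<<6)|0x0F=0xA9CF, pending=0
Byte[4]=E6: 3-byte lead. pending=2, acc=0x6
Byte[5]=AB: continuation. acc=(acc<<6)|0x2B=0x1AB, pending=1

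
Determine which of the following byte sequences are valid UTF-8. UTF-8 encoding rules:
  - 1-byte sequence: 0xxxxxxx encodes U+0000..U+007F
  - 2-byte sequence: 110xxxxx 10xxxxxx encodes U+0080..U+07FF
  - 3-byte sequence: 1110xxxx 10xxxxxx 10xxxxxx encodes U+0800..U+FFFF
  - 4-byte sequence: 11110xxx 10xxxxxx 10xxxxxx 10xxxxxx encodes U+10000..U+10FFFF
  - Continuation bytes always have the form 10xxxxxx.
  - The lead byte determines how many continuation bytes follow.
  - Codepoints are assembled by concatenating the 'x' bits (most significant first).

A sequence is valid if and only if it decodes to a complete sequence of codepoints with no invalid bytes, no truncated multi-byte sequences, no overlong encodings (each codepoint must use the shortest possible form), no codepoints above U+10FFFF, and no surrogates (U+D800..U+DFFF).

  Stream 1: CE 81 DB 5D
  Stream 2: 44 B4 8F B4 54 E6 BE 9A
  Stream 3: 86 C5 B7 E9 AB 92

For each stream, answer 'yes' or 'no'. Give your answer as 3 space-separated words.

Stream 1: error at byte offset 3. INVALID
Stream 2: error at byte offset 1. INVALID
Stream 3: error at byte offset 0. INVALID

Answer: no no no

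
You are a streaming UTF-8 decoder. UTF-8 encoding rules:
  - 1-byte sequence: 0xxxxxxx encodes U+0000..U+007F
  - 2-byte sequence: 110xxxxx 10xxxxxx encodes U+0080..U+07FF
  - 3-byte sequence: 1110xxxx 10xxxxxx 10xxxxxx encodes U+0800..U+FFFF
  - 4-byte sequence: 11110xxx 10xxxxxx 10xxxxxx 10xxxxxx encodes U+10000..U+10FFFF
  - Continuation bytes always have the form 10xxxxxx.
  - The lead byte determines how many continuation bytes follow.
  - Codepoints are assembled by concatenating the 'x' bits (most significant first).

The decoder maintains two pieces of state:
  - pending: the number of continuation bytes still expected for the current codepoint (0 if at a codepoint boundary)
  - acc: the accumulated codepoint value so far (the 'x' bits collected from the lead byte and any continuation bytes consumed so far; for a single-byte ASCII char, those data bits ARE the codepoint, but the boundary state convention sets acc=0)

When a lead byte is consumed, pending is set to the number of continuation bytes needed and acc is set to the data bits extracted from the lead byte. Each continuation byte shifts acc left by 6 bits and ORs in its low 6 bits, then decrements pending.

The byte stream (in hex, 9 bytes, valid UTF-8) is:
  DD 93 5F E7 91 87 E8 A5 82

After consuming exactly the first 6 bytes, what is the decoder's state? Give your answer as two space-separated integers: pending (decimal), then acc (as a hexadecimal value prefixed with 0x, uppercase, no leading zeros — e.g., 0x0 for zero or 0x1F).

Byte[0]=DD: 2-byte lead. pending=1, acc=0x1D
Byte[1]=93: continuation. acc=(acc<<6)|0x13=0x753, pending=0
Byte[2]=5F: 1-byte. pending=0, acc=0x0
Byte[3]=E7: 3-byte lead. pending=2, acc=0x7
Byte[4]=91: continuation. acc=(acc<<6)|0x11=0x1D1, pending=1
Byte[5]=87: continuation. acc=(acc<<6)|0x07=0x7447, pending=0

Answer: 0 0x7447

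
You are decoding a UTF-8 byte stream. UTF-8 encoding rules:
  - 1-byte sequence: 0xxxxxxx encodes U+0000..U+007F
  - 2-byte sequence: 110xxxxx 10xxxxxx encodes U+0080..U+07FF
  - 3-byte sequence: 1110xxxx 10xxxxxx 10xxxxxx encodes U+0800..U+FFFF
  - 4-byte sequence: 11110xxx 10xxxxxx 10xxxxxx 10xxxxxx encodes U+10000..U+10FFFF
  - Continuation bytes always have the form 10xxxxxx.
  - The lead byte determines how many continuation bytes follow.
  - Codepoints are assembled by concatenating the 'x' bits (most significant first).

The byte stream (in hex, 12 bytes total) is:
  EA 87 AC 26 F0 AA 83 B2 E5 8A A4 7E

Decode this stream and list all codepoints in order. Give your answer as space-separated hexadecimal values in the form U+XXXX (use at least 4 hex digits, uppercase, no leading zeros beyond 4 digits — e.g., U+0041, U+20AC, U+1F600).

Answer: U+A1EC U+0026 U+2A0F2 U+52A4 U+007E

Derivation:
Byte[0]=EA: 3-byte lead, need 2 cont bytes. acc=0xA
Byte[1]=87: continuation. acc=(acc<<6)|0x07=0x287
Byte[2]=AC: continuation. acc=(acc<<6)|0x2C=0xA1EC
Completed: cp=U+A1EC (starts at byte 0)
Byte[3]=26: 1-byte ASCII. cp=U+0026
Byte[4]=F0: 4-byte lead, need 3 cont bytes. acc=0x0
Byte[5]=AA: continuation. acc=(acc<<6)|0x2A=0x2A
Byte[6]=83: continuation. acc=(acc<<6)|0x03=0xA83
Byte[7]=B2: continuation. acc=(acc<<6)|0x32=0x2A0F2
Completed: cp=U+2A0F2 (starts at byte 4)
Byte[8]=E5: 3-byte lead, need 2 cont bytes. acc=0x5
Byte[9]=8A: continuation. acc=(acc<<6)|0x0A=0x14A
Byte[10]=A4: continuation. acc=(acc<<6)|0x24=0x52A4
Completed: cp=U+52A4 (starts at byte 8)
Byte[11]=7E: 1-byte ASCII. cp=U+007E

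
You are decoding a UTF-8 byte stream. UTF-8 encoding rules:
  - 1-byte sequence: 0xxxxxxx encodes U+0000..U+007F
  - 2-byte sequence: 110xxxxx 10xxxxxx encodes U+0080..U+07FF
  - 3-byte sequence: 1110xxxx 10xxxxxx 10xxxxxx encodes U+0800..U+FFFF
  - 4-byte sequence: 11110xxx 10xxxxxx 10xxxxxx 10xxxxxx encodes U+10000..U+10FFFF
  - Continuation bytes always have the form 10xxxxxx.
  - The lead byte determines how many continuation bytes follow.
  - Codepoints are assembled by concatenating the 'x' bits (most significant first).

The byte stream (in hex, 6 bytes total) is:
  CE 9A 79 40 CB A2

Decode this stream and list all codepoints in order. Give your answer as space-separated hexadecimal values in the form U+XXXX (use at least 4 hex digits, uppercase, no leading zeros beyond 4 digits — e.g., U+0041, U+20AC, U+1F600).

Answer: U+039A U+0079 U+0040 U+02E2

Derivation:
Byte[0]=CE: 2-byte lead, need 1 cont bytes. acc=0xE
Byte[1]=9A: continuation. acc=(acc<<6)|0x1A=0x39A
Completed: cp=U+039A (starts at byte 0)
Byte[2]=79: 1-byte ASCII. cp=U+0079
Byte[3]=40: 1-byte ASCII. cp=U+0040
Byte[4]=CB: 2-byte lead, need 1 cont bytes. acc=0xB
Byte[5]=A2: continuation. acc=(acc<<6)|0x22=0x2E2
Completed: cp=U+02E2 (starts at byte 4)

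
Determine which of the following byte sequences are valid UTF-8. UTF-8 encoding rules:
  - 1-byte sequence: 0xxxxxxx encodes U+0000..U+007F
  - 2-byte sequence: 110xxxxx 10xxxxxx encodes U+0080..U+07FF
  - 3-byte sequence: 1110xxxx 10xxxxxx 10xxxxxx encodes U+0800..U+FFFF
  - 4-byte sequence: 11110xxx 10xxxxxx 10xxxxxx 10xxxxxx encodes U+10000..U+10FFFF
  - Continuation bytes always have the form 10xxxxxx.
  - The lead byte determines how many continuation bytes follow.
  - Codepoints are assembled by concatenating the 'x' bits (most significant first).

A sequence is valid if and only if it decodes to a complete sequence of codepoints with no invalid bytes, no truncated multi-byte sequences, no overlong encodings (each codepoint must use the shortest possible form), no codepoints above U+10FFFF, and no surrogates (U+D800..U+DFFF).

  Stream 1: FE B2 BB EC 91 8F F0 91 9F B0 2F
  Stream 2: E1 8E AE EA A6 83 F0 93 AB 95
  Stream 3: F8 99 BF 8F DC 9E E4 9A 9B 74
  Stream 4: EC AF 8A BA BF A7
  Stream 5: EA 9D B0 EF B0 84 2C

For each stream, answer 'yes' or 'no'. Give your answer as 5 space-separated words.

Stream 1: error at byte offset 0. INVALID
Stream 2: decodes cleanly. VALID
Stream 3: error at byte offset 0. INVALID
Stream 4: error at byte offset 3. INVALID
Stream 5: decodes cleanly. VALID

Answer: no yes no no yes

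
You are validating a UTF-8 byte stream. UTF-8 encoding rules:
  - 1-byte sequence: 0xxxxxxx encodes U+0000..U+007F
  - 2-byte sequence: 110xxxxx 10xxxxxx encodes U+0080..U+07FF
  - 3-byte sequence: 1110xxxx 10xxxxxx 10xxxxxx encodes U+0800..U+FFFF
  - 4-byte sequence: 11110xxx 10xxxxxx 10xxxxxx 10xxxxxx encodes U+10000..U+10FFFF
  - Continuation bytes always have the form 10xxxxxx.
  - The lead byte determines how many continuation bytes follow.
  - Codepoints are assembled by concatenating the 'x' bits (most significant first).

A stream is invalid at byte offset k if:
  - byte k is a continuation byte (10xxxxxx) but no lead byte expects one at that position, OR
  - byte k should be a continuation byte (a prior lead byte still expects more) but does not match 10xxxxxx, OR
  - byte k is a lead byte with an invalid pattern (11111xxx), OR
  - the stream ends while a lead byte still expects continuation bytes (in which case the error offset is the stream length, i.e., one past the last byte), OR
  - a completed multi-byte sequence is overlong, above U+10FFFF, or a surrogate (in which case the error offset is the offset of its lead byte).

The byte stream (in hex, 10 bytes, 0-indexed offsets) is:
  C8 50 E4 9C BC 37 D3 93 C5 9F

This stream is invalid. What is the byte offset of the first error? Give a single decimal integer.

Answer: 1

Derivation:
Byte[0]=C8: 2-byte lead, need 1 cont bytes. acc=0x8
Byte[1]=50: expected 10xxxxxx continuation. INVALID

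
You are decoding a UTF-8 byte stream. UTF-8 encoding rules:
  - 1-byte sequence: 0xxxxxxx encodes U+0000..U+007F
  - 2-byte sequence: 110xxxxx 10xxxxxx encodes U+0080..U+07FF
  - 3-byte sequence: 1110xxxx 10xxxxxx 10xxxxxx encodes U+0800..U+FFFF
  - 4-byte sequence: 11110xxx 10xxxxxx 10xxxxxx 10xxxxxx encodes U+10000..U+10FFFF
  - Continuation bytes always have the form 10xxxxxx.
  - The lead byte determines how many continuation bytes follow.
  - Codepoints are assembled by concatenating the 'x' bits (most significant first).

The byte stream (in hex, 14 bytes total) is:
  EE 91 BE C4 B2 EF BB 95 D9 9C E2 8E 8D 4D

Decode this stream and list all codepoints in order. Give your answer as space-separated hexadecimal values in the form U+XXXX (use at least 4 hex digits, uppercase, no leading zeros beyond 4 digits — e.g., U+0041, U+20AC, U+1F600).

Byte[0]=EE: 3-byte lead, need 2 cont bytes. acc=0xE
Byte[1]=91: continuation. acc=(acc<<6)|0x11=0x391
Byte[2]=BE: continuation. acc=(acc<<6)|0x3E=0xE47E
Completed: cp=U+E47E (starts at byte 0)
Byte[3]=C4: 2-byte lead, need 1 cont bytes. acc=0x4
Byte[4]=B2: continuation. acc=(acc<<6)|0x32=0x132
Completed: cp=U+0132 (starts at byte 3)
Byte[5]=EF: 3-byte lead, need 2 cont bytes. acc=0xF
Byte[6]=BB: continuation. acc=(acc<<6)|0x3B=0x3FB
Byte[7]=95: continuation. acc=(acc<<6)|0x15=0xFED5
Completed: cp=U+FED5 (starts at byte 5)
Byte[8]=D9: 2-byte lead, need 1 cont bytes. acc=0x19
Byte[9]=9C: continuation. acc=(acc<<6)|0x1C=0x65C
Completed: cp=U+065C (starts at byte 8)
Byte[10]=E2: 3-byte lead, need 2 cont bytes. acc=0x2
Byte[11]=8E: continuation. acc=(acc<<6)|0x0E=0x8E
Byte[12]=8D: continuation. acc=(acc<<6)|0x0D=0x238D
Completed: cp=U+238D (starts at byte 10)
Byte[13]=4D: 1-byte ASCII. cp=U+004D

Answer: U+E47E U+0132 U+FED5 U+065C U+238D U+004D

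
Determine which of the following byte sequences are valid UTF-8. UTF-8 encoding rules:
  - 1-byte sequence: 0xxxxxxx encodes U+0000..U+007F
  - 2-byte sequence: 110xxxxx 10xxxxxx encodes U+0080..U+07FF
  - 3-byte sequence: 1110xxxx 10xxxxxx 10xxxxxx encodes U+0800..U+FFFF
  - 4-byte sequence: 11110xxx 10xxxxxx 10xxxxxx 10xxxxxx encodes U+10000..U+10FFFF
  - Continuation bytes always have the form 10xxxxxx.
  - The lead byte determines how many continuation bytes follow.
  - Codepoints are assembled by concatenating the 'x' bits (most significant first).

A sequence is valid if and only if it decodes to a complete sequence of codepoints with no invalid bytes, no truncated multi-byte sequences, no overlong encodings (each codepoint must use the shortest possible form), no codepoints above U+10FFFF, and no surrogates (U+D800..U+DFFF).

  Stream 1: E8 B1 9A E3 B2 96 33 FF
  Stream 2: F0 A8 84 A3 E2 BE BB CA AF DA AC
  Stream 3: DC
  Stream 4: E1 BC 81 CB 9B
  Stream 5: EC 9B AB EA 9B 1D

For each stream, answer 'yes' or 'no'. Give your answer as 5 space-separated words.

Answer: no yes no yes no

Derivation:
Stream 1: error at byte offset 7. INVALID
Stream 2: decodes cleanly. VALID
Stream 3: error at byte offset 1. INVALID
Stream 4: decodes cleanly. VALID
Stream 5: error at byte offset 5. INVALID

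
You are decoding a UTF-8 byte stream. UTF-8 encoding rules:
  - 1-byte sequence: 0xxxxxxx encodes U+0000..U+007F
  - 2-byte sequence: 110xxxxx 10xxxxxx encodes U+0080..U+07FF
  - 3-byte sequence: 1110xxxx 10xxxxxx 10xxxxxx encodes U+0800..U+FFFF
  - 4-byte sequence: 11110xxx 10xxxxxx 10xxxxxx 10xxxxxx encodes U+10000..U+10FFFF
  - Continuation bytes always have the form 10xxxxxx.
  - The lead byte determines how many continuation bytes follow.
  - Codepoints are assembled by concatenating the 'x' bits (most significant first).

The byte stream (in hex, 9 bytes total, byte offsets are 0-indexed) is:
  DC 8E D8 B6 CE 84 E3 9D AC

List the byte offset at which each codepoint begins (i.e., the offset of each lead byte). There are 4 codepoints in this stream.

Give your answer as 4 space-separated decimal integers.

Byte[0]=DC: 2-byte lead, need 1 cont bytes. acc=0x1C
Byte[1]=8E: continuation. acc=(acc<<6)|0x0E=0x70E
Completed: cp=U+070E (starts at byte 0)
Byte[2]=D8: 2-byte lead, need 1 cont bytes. acc=0x18
Byte[3]=B6: continuation. acc=(acc<<6)|0x36=0x636
Completed: cp=U+0636 (starts at byte 2)
Byte[4]=CE: 2-byte lead, need 1 cont bytes. acc=0xE
Byte[5]=84: continuation. acc=(acc<<6)|0x04=0x384
Completed: cp=U+0384 (starts at byte 4)
Byte[6]=E3: 3-byte lead, need 2 cont bytes. acc=0x3
Byte[7]=9D: continuation. acc=(acc<<6)|0x1D=0xDD
Byte[8]=AC: continuation. acc=(acc<<6)|0x2C=0x376C
Completed: cp=U+376C (starts at byte 6)

Answer: 0 2 4 6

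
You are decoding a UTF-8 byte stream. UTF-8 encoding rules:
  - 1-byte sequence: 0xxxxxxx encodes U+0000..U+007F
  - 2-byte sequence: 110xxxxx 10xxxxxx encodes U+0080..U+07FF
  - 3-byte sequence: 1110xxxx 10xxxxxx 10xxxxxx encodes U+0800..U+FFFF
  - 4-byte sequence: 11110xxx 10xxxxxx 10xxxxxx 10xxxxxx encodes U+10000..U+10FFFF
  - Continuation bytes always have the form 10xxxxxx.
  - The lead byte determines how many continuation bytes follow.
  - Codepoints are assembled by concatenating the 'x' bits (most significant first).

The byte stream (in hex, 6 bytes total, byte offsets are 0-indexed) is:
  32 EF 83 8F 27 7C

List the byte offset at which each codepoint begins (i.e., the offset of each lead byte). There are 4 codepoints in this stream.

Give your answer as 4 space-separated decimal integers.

Answer: 0 1 4 5

Derivation:
Byte[0]=32: 1-byte ASCII. cp=U+0032
Byte[1]=EF: 3-byte lead, need 2 cont bytes. acc=0xF
Byte[2]=83: continuation. acc=(acc<<6)|0x03=0x3C3
Byte[3]=8F: continuation. acc=(acc<<6)|0x0F=0xF0CF
Completed: cp=U+F0CF (starts at byte 1)
Byte[4]=27: 1-byte ASCII. cp=U+0027
Byte[5]=7C: 1-byte ASCII. cp=U+007C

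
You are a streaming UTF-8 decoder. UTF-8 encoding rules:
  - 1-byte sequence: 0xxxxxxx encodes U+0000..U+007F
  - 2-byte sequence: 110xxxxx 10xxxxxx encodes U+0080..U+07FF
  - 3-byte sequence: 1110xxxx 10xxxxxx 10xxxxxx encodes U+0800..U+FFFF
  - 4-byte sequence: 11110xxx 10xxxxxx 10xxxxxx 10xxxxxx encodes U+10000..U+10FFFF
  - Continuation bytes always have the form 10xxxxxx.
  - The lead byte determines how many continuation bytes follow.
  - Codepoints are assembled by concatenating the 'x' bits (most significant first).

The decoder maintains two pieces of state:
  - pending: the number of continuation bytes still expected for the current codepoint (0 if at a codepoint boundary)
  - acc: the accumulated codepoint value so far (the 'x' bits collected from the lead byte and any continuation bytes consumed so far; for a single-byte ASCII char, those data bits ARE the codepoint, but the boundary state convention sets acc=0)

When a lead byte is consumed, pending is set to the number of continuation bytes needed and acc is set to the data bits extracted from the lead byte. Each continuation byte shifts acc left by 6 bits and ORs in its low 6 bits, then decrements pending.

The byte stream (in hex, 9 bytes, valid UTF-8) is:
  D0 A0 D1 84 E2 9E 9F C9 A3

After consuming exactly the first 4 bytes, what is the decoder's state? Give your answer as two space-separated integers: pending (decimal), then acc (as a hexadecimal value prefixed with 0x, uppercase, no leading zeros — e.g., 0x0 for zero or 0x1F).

Byte[0]=D0: 2-byte lead. pending=1, acc=0x10
Byte[1]=A0: continuation. acc=(acc<<6)|0x20=0x420, pending=0
Byte[2]=D1: 2-byte lead. pending=1, acc=0x11
Byte[3]=84: continuation. acc=(acc<<6)|0x04=0x444, pending=0

Answer: 0 0x444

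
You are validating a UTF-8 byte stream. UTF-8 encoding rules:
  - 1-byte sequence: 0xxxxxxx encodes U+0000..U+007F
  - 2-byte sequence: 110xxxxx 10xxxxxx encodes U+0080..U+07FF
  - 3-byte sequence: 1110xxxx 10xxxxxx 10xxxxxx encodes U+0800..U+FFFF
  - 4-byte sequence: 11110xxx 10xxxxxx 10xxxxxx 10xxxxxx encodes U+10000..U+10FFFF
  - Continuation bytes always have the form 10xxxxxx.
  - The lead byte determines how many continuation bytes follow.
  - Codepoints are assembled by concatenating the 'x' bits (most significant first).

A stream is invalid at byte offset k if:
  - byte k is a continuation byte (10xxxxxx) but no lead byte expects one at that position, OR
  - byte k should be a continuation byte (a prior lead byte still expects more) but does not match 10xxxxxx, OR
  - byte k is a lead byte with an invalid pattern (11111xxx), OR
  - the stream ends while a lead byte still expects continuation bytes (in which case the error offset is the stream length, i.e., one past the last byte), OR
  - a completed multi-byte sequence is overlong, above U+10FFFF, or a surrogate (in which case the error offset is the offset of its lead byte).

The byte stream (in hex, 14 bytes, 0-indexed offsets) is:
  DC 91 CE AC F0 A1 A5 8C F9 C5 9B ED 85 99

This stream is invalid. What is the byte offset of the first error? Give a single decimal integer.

Byte[0]=DC: 2-byte lead, need 1 cont bytes. acc=0x1C
Byte[1]=91: continuation. acc=(acc<<6)|0x11=0x711
Completed: cp=U+0711 (starts at byte 0)
Byte[2]=CE: 2-byte lead, need 1 cont bytes. acc=0xE
Byte[3]=AC: continuation. acc=(acc<<6)|0x2C=0x3AC
Completed: cp=U+03AC (starts at byte 2)
Byte[4]=F0: 4-byte lead, need 3 cont bytes. acc=0x0
Byte[5]=A1: continuation. acc=(acc<<6)|0x21=0x21
Byte[6]=A5: continuation. acc=(acc<<6)|0x25=0x865
Byte[7]=8C: continuation. acc=(acc<<6)|0x0C=0x2194C
Completed: cp=U+2194C (starts at byte 4)
Byte[8]=F9: INVALID lead byte (not 0xxx/110x/1110/11110)

Answer: 8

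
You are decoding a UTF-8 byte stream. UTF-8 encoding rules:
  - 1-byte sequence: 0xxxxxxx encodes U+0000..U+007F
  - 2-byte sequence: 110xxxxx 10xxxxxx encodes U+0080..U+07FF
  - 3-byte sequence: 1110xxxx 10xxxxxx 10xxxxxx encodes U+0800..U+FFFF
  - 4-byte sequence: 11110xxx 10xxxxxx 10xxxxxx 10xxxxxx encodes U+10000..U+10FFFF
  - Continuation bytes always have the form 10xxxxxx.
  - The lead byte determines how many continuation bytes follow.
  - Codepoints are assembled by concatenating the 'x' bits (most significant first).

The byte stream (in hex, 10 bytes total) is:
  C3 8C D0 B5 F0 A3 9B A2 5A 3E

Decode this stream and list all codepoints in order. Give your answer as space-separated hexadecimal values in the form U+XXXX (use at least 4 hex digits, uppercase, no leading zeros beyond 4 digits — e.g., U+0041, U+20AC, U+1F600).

Byte[0]=C3: 2-byte lead, need 1 cont bytes. acc=0x3
Byte[1]=8C: continuation. acc=(acc<<6)|0x0C=0xCC
Completed: cp=U+00CC (starts at byte 0)
Byte[2]=D0: 2-byte lead, need 1 cont bytes. acc=0x10
Byte[3]=B5: continuation. acc=(acc<<6)|0x35=0x435
Completed: cp=U+0435 (starts at byte 2)
Byte[4]=F0: 4-byte lead, need 3 cont bytes. acc=0x0
Byte[5]=A3: continuation. acc=(acc<<6)|0x23=0x23
Byte[6]=9B: continuation. acc=(acc<<6)|0x1B=0x8DB
Byte[7]=A2: continuation. acc=(acc<<6)|0x22=0x236E2
Completed: cp=U+236E2 (starts at byte 4)
Byte[8]=5A: 1-byte ASCII. cp=U+005A
Byte[9]=3E: 1-byte ASCII. cp=U+003E

Answer: U+00CC U+0435 U+236E2 U+005A U+003E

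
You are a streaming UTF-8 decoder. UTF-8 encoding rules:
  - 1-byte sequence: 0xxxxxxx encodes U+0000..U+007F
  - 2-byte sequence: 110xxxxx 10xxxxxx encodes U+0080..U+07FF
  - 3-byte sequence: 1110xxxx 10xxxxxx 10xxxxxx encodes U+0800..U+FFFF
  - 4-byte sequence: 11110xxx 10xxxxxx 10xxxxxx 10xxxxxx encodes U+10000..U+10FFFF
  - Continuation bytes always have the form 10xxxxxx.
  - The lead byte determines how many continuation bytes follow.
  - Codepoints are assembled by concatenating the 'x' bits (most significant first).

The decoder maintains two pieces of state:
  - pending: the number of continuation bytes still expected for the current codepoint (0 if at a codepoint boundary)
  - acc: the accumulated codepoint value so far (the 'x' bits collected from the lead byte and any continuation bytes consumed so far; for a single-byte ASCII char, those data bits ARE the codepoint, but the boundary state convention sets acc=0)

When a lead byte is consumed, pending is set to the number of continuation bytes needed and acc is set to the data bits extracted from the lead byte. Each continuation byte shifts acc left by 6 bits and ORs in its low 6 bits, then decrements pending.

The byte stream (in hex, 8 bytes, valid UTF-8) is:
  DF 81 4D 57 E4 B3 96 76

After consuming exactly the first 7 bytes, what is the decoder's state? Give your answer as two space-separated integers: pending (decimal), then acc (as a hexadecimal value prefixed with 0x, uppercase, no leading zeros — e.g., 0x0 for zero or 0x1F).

Byte[0]=DF: 2-byte lead. pending=1, acc=0x1F
Byte[1]=81: continuation. acc=(acc<<6)|0x01=0x7C1, pending=0
Byte[2]=4D: 1-byte. pending=0, acc=0x0
Byte[3]=57: 1-byte. pending=0, acc=0x0
Byte[4]=E4: 3-byte lead. pending=2, acc=0x4
Byte[5]=B3: continuation. acc=(acc<<6)|0x33=0x133, pending=1
Byte[6]=96: continuation. acc=(acc<<6)|0x16=0x4CD6, pending=0

Answer: 0 0x4CD6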